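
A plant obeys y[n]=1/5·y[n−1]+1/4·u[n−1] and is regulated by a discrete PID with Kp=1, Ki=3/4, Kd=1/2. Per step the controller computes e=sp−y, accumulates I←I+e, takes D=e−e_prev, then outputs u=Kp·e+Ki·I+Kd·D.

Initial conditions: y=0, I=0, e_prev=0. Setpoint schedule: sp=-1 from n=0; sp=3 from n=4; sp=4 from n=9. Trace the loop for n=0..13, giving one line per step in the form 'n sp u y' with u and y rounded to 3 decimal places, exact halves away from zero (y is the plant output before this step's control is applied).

0 -1 -2.250 0.000
1 -1 -1.234 -0.563
2 -1 -2.162 -0.421
3 -1 -2.067 -0.625
4 3 6.588 -0.642
5 3 2.450 1.519
6 3 5.997 0.916
7 3 5.534 1.682
8 3 6.821 1.720
9 4 9.309 2.049
10 4 8.889 2.737
11 4 10.107 2.770
12 4 10.346 3.081
13 4 10.917 3.203

(exact arithmetic carried between steps; '≈' marks a value shown rounded to 6 d.p. or computed from one; I and e_prev carry over from the previous line; the table rounds u and y to 3 d.p., halves away from zero)
n=0: y=0, sp=-1, e=sp−y=-1; I=-1, D=e−e_prev=-1; u=1·(-1)+3/4·(-1)+1/2·(-1)=-2.25; next y=1/5·0+1/4·(-2.25)=-0.5625
n=1: y=-0.5625, sp=-1, e=sp−y=-0.4375; I=-1.4375, D=e−e_prev=0.5625; u=1·(-0.4375)+3/4·(-1.4375)+1/2·0.5625=-1.234375; next y=1/5·(-0.5625)+1/4·(-1.234375)≈-0.421094
n=2: y≈-0.421094, sp=-1, e=sp−y≈-0.578906; I≈-2.016406, D=e−e_prev≈-0.141406; u=1·(-0.578906)+3/4·(-2.016406)+1/2·(-0.141406)≈-2.161914; next y=1/5·(-0.421094)+1/4·(-2.161914)≈-0.624697
n=3: y≈-0.624697, sp=-1, e=sp−y≈-0.375303; I≈-2.391709, D=e−e_prev≈0.203604; u=1·(-0.375303)+3/4·(-2.391709)+1/2·0.203604≈-2.067283; next y=1/5·(-0.624697)+1/4·(-2.067283)≈-0.641760
n=4: y≈-0.641760, sp=3, e=sp−y≈3.641760; I≈1.250051, D=e−e_prev≈4.017063; u=1·3.641760+3/4·1.250051+1/2·4.017063≈6.587830; next y=1/5·(-0.641760)+1/4·6.587830≈1.518605
n=5: y≈1.518605, sp=3, e=sp−y≈1.481395; I≈2.731446, D=e−e_prev≈-2.160366; u=1·1.481395+3/4·2.731446+1/2·(-2.160366)≈2.449796; next y=1/5·1.518605+1/4·2.449796≈0.916170
n=6: y≈0.916170, sp=3, e=sp−y≈2.083830; I≈4.815276, D=e−e_prev≈0.602435; u=1·2.083830+3/4·4.815276+1/2·0.602435≈5.996504; next y=1/5·0.916170+1/4·5.996504≈1.682360
n=7: y≈1.682360, sp=3, e=sp−y≈1.317640; I≈6.132916, D=e−e_prev≈-0.766190; u=1·1.317640+3/4·6.132916+1/2·(-0.766190)≈5.534232; next y=1/5·1.682360+1/4·5.534232≈1.720030
n=8: y≈1.720030, sp=3, e=sp−y≈1.279970; I≈7.412886, D=e−e_prev≈-0.037670; u=1·1.279970+3/4·7.412886+1/2·(-0.037670)≈6.820799; next y=1/5·1.720030+1/4·6.820799≈2.049206
n=9: y≈2.049206, sp=4, e=sp−y≈1.950794; I≈9.363680, D=e−e_prev≈0.670824; u=1·1.950794+3/4·9.363680+1/2·0.670824≈9.308966; next y=1/5·2.049206+1/4·9.308966≈2.737083
n=10: y≈2.737083, sp=4, e=sp−y≈1.262917; I≈10.626597, D=e−e_prev≈-0.687877; u=1·1.262917+3/4·10.626597+1/2·(-0.687877)≈8.888927; next y=1/5·2.737083+1/4·8.888927≈2.769648
n=11: y≈2.769648, sp=4, e=sp−y≈1.230352; I≈11.856949, D=e−e_prev≈-0.032566; u=1·1.230352+3/4·11.856949+1/2·(-0.032566)≈10.106781; next y=1/5·2.769648+1/4·10.106781≈3.080625
n=12: y≈3.080625, sp=4, e=sp−y≈0.919375; I≈12.776324, D=e−e_prev≈-0.310977; u=1·0.919375+3/4·12.776324+1/2·(-0.310977)≈10.346130; next y=1/5·3.080625+1/4·10.346130≈3.202657
n=13: y≈3.202657, sp=4, e=sp−y≈0.797343; I≈13.573667, D=e−e_prev≈-0.122033; u=1·0.797343+3/4·13.573667+1/2·(-0.122033)≈10.916576; next y=1/5·3.202657+1/4·10.916576≈3.369676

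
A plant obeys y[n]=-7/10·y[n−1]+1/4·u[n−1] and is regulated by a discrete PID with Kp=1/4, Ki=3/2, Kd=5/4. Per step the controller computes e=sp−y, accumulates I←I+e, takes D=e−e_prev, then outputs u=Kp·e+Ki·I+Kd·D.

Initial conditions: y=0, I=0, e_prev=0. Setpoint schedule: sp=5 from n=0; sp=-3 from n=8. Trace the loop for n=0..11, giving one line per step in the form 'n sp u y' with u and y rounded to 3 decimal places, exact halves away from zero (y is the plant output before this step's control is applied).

0 5 15.000 0.000
1 5 5.000 3.750
2 5 26.938 -1.375
3 5 2.878 7.697
4 5 47.268 -4.668
5 5 -12.945 15.085
6 5 83.260 -13.796
7 5 -57.450 30.472
8 -3 134.172 -35.693
9 -3 -172.158 58.528
10 -3 280.938 -84.009
11 -3 -414.870 129.041

(exact arithmetic carried between steps; '≈' marks a value shown rounded to 6 d.p. or computed from one; I and e_prev carry over from the previous line; the table rounds u and y to 3 d.p., halves away from zero)
n=0: y=0, sp=5, e=sp−y=5; I=5, D=e−e_prev=5; u=1/4·5+3/2·5+5/4·5=15; next y=-7/10·0+1/4·15=3.75
n=1: y=3.75, sp=5, e=sp−y=1.25; I=6.25, D=e−e_prev=-3.75; u=1/4·1.25+3/2·6.25+5/4·(-3.75)=5; next y=-7/10·3.75+1/4·5=-1.375
n=2: y=-1.375, sp=5, e=sp−y=6.375; I=12.625, D=e−e_prev=5.125; u=1/4·6.375+3/2·12.625+5/4·5.125=26.9375; next y=-7/10·(-1.375)+1/4·26.9375=7.696875
n=3: y=7.696875, sp=5, e=sp−y=-2.696875; I=9.928125, D=e−e_prev=-9.071875; u=1/4·(-2.696875)+3/2·9.928125+5/4·(-9.071875)=2.878125; next y=-7/10·7.696875+1/4·2.878125≈-4.668281
n=4: y≈-4.668281, sp=5, e=sp−y≈9.668281; I≈19.596406, D=e−e_prev≈12.365156; u=1/4·9.668281+3/2·19.596406+5/4·12.365156≈47.268125; next y=-7/10·(-4.668281)+1/4·47.268125≈15.084828
n=5: y≈15.084828, sp=5, e=sp−y≈-10.084828; I≈9.511578, D=e−e_prev≈-19.753109; u=1/4·(-10.084828)+3/2·9.511578+5/4·(-19.753109)≈-12.945227; next y=-7/10·15.084828+1/4·(-12.945227)≈-13.795686
n=6: y≈-13.795686, sp=5, e=sp−y≈18.795686; I≈28.307264, D=e−e_prev≈28.880514; u=1/4·18.795686+3/2·28.307264+5/4·28.880514≈83.260461; next y=-7/10·(-13.795686)+1/4·83.260461≈30.472096
n=7: y≈30.472096, sp=5, e=sp−y≈-25.472096; I≈2.835169, D=e−e_prev≈-44.267782; u=1/4·(-25.472096)+3/2·2.835169+5/4·(-44.267782)≈-57.449999; next y=-7/10·30.472096+1/4·(-57.449999)≈-35.692967
n=8: y≈-35.692967, sp=-3, e=sp−y≈32.692967; I≈35.528135, D=e−e_prev≈58.165062; u=1/4·32.692967+3/2·35.528135+5/4·58.165062≈134.171773; next y=-7/10·(-35.692967)+1/4·134.171773≈58.528020
n=9: y≈58.528020, sp=-3, e=sp−y≈-61.528020; I≈-25.999884, D=e−e_prev≈-94.220987; u=1/4·(-61.528020)+3/2·(-25.999884)+5/4·(-94.220987)≈-172.158065; next y=-7/10·58.528020+1/4·(-172.158065)≈-84.009130
n=10: y≈-84.009130, sp=-3, e=sp−y≈81.009130; I≈55.009246, D=e−e_prev≈142.537150; u=1/4·81.009130+3/2·55.009246+5/4·142.537150≈280.937588; next y=-7/10·(-84.009130)+1/4·280.937588≈129.040788
n=11: y≈129.040788, sp=-3, e=sp−y≈-132.040788; I≈-77.031543, D=e−e_prev≈-213.049918; u=1/4·(-132.040788)+3/2·(-77.031543)+5/4·(-213.049918)≈-414.869909; next y=-7/10·129.040788+1/4·(-414.869909)≈-194.046029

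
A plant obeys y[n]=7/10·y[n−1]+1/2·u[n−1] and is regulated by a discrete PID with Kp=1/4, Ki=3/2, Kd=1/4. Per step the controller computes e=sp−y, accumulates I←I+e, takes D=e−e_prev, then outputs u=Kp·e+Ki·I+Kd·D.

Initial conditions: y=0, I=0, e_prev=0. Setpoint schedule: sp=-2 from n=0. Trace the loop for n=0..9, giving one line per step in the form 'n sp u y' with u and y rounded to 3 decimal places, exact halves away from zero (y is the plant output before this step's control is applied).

(exact arithmetic carried between steps; '≈' marks a value shown rounded to 6 d.p. or computed from one; I and e_prev carry over from the previous line; the table rounds u and y to 3 d.p., halves away from zero)
n=0: y=0, sp=-2, e=sp−y=-2; I=-2, D=e−e_prev=-2; u=1/4·(-2)+3/2·(-2)+1/4·(-2)=-4; next y=7/10·0+1/2·(-4)=-2
n=1: y=-2, sp=-2, e=sp−y=0; I=-2, D=e−e_prev=2; u=1/4·0+3/2·(-2)+1/4·2=-2.5; next y=7/10·(-2)+1/2·(-2.5)=-2.65
n=2: y=-2.65, sp=-2, e=sp−y=0.65; I=-1.35, D=e−e_prev=0.65; u=1/4·0.65+3/2·(-1.35)+1/4·0.65=-1.7; next y=7/10·(-2.65)+1/2·(-1.7)=-2.705
n=3: y=-2.705, sp=-2, e=sp−y=0.705; I=-0.645, D=e−e_prev=0.055; u=1/4·0.705+3/2·(-0.645)+1/4·0.055=-0.7775; next y=7/10·(-2.705)+1/2·(-0.7775)=-2.28225
n=4: y=-2.28225, sp=-2, e=sp−y=0.28225; I=-0.36275, D=e−e_prev=-0.42275; u=1/4·0.28225+3/2·(-0.36275)+1/4·(-0.42275)=-0.57925; next y=7/10·(-2.28225)+1/2·(-0.57925)=-1.8872
n=5: y=-1.8872, sp=-2, e=sp−y=-0.1128; I=-0.47555, D=e−e_prev=-0.39505; u=1/4·(-0.1128)+3/2·(-0.47555)+1/4·(-0.39505)≈-0.840288; next y=7/10·(-1.8872)+1/2·(-0.840288)≈-1.741184
n=6: y≈-1.741184, sp=-2, e=sp−y≈-0.258816; I≈-0.734366, D=e−e_prev≈-0.146016; u=1/4·(-0.258816)+3/2·(-0.734366)+1/4·(-0.146016)≈-1.202758; next y=7/10·(-1.741184)+1/2·(-1.202758)≈-1.820207
n=7: y≈-1.820207, sp=-2, e=sp−y≈-0.179793; I≈-0.914159, D=e−e_prev≈0.079024; u=1/4·(-0.179793)+3/2·(-0.914159)+1/4·0.079024≈-1.396431; next y=7/10·(-1.820207)+1/2·(-1.396431)≈-1.972360
n=8: y≈-1.972360, sp=-2, e=sp−y≈-0.027640; I≈-0.941798, D=e−e_prev≈0.152153; u=1/4·(-0.027640)+3/2·(-0.941798)+1/4·0.152153≈-1.381569; next y=7/10·(-1.972360)+1/2·(-1.381569)≈-2.071437
n=9: y≈-2.071437, sp=-2, e=sp−y≈0.071437; I≈-0.870361, D=e−e_prev≈0.099077; u=1/4·0.071437+3/2·(-0.870361)+1/4·0.099077≈-1.262914; next y=7/10·(-2.071437)+1/2·(-1.262914)≈-2.081463

0 -2 -4.000 0.000
1 -2 -2.500 -2.000
2 -2 -1.700 -2.650
3 -2 -0.778 -2.705
4 -2 -0.579 -2.282
5 -2 -0.840 -1.887
6 -2 -1.203 -1.741
7 -2 -1.396 -1.820
8 -2 -1.382 -1.972
9 -2 -1.263 -2.071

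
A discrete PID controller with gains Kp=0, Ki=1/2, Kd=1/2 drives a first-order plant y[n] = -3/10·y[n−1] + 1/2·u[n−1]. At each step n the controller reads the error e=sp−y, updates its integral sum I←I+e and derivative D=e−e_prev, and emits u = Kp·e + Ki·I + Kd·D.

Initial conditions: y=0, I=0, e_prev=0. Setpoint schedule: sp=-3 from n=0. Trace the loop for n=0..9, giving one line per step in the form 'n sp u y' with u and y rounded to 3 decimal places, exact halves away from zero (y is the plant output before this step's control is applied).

(exact arithmetic carried between steps; '≈' marks a value shown rounded to 6 d.p. or computed from one; I and e_prev carry over from the previous line; the table rounds u and y to 3 d.p., halves away from zero)
n=0: y=0, sp=-3, e=sp−y=-3; I=-3, D=e−e_prev=-3; u=0·(-3)+1/2·(-3)+1/2·(-3)=-3; next y=-3/10·0+1/2·(-3)=-1.5
n=1: y=-1.5, sp=-3, e=sp−y=-1.5; I=-4.5, D=e−e_prev=1.5; u=0·(-1.5)+1/2·(-4.5)+1/2·1.5=-1.5; next y=-3/10·(-1.5)+1/2·(-1.5)=-0.3
n=2: y=-0.3, sp=-3, e=sp−y=-2.7; I=-7.2, D=e−e_prev=-1.2; u=0·(-2.7)+1/2·(-7.2)+1/2·(-1.2)=-4.2; next y=-3/10·(-0.3)+1/2·(-4.2)=-2.01
n=3: y=-2.01, sp=-3, e=sp−y=-0.99; I=-8.19, D=e−e_prev=1.71; u=0·(-0.99)+1/2·(-8.19)+1/2·1.71=-3.24; next y=-3/10·(-2.01)+1/2·(-3.24)=-1.017
n=4: y=-1.017, sp=-3, e=sp−y=-1.983; I=-10.173, D=e−e_prev=-0.993; u=0·(-1.983)+1/2·(-10.173)+1/2·(-0.993)=-5.583; next y=-3/10·(-1.017)+1/2·(-5.583)=-2.4864
n=5: y=-2.4864, sp=-3, e=sp−y=-0.5136; I=-10.6866, D=e−e_prev=1.4694; u=0·(-0.5136)+1/2·(-10.6866)+1/2·1.4694=-4.6086; next y=-3/10·(-2.4864)+1/2·(-4.6086)=-1.55838
n=6: y=-1.55838, sp=-3, e=sp−y=-1.44162; I=-12.12822, D=e−e_prev=-0.92802; u=0·(-1.44162)+1/2·(-12.12822)+1/2·(-0.92802)=-6.52812; next y=-3/10·(-1.55838)+1/2·(-6.52812)=-2.796546
n=7: y=-2.796546, sp=-3, e=sp−y=-0.203454; I=-12.331674, D=e−e_prev=1.238166; u=0·(-0.203454)+1/2·(-12.331674)+1/2·1.238166=-5.546754; next y=-3/10·(-2.796546)+1/2·(-5.546754)≈-1.934413
n=8: y≈-1.934413, sp=-3, e=sp−y≈-1.065587; I≈-13.397261, D=e−e_prev≈-0.862133; u=0·(-1.065587)+1/2·(-13.397261)+1/2·(-0.862133)≈-7.129697; next y=-3/10·(-1.934413)+1/2·(-7.129697)≈-2.984524
n=9: y≈-2.984524, sp=-3, e=sp−y≈-0.015476; I≈-13.412736, D=e−e_prev≈1.050111; u=0·(-0.015476)+1/2·(-13.412736)+1/2·1.050111≈-6.181313; next y=-3/10·(-2.984524)+1/2·(-6.181313)≈-2.195299

0 -3 -3.000 0.000
1 -3 -1.500 -1.500
2 -3 -4.200 -0.300
3 -3 -3.240 -2.010
4 -3 -5.583 -1.017
5 -3 -4.609 -2.486
6 -3 -6.528 -1.558
7 -3 -5.547 -2.797
8 -3 -7.130 -1.934
9 -3 -6.181 -2.985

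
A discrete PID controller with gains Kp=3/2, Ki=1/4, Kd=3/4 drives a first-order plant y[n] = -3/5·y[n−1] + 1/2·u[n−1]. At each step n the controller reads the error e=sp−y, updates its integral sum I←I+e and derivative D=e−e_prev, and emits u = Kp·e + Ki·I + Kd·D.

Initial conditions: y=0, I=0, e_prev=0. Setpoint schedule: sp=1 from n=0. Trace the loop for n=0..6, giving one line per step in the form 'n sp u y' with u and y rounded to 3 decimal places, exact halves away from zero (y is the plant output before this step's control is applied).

(exact arithmetic carried between steps; '≈' marks a value shown rounded to 6 d.p. or computed from one; I and e_prev carry over from the previous line; the table rounds u and y to 3 d.p., halves away from zero)
n=0: y=0, sp=1, e=sp−y=1; I=1, D=e−e_prev=1; u=3/2·1+1/4·1+3/4·1=2.5; next y=-3/5·0+1/2·2.5=1.25
n=1: y=1.25, sp=1, e=sp−y=-0.25; I=0.75, D=e−e_prev=-1.25; u=3/2·(-0.25)+1/4·0.75+3/4·(-1.25)=-1.125; next y=-3/5·1.25+1/2·(-1.125)=-1.3125
n=2: y=-1.3125, sp=1, e=sp−y=2.3125; I=3.0625, D=e−e_prev=2.5625; u=3/2·2.3125+1/4·3.0625+3/4·2.5625=6.15625; next y=-3/5·(-1.3125)+1/2·6.15625=3.865625
n=3: y=3.865625, sp=1, e=sp−y=-2.865625; I=0.196875, D=e−e_prev=-5.178125; u=3/2·(-2.865625)+1/4·0.196875+3/4·(-5.178125)≈-8.132813; next y=-3/5·3.865625+1/2·(-8.132813)≈-6.385781
n=4: y≈-6.385781, sp=1, e=sp−y≈7.385781; I≈7.582656, D=e−e_prev≈10.251406; u=3/2·7.385781+1/4·7.582656+3/4·10.251406≈20.662891; next y=-3/5·(-6.385781)+1/2·20.662891≈14.162914
n=5: y≈14.162914, sp=1, e=sp−y≈-13.162914; I≈-5.580258, D=e−e_prev≈-20.548695; u=3/2·(-13.162914)+1/4·(-5.580258)+3/4·(-20.548695)≈-36.550957; next y=-3/5·14.162914+1/2·(-36.550957)≈-26.773227
n=6: y≈-26.773227, sp=1, e=sp−y≈27.773227; I≈22.192969, D=e−e_prev≈40.936141; u=3/2·27.773227+1/4·22.192969+3/4·40.936141≈77.910188; next y=-3/5·(-26.773227)+1/2·77.910188≈55.019030

0 1 2.500 0.000
1 1 -1.125 1.250
2 1 6.156 -1.313
3 1 -8.133 3.866
4 1 20.663 -6.386
5 1 -36.551 14.163
6 1 77.910 -26.773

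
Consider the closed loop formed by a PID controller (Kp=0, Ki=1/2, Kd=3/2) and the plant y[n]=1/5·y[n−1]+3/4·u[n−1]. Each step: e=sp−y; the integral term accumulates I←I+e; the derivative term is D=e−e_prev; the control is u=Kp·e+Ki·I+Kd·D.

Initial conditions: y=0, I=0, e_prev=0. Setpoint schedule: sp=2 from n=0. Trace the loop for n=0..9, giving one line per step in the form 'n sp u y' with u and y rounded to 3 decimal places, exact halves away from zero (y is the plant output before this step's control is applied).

0 2 4.000 0.000
1 2 -4.000 3.000
2 2 10.800 -2.400
3 2 -15.140 7.620
4 2 31.982 -9.831
5 2 -51.982 22.020
6 2 98.990 -34.582
7 2 -171.439 67.326
8 2 313.641 -115.114
9 2 -556.106 212.208

(exact arithmetic carried between steps; '≈' marks a value shown rounded to 6 d.p. or computed from one; I and e_prev carry over from the previous line; the table rounds u and y to 3 d.p., halves away from zero)
n=0: y=0, sp=2, e=sp−y=2; I=2, D=e−e_prev=2; u=0·2+1/2·2+3/2·2=4; next y=1/5·0+3/4·4=3
n=1: y=3, sp=2, e=sp−y=-1; I=1, D=e−e_prev=-3; u=0·(-1)+1/2·1+3/2·(-3)=-4; next y=1/5·3+3/4·(-4)=-2.4
n=2: y=-2.4, sp=2, e=sp−y=4.4; I=5.4, D=e−e_prev=5.4; u=0·4.4+1/2·5.4+3/2·5.4=10.8; next y=1/5·(-2.4)+3/4·10.8=7.62
n=3: y=7.62, sp=2, e=sp−y=-5.62; I=-0.22, D=e−e_prev=-10.02; u=0·(-5.62)+1/2·(-0.22)+3/2·(-10.02)=-15.14; next y=1/5·7.62+3/4·(-15.14)=-9.831
n=4: y=-9.831, sp=2, e=sp−y=11.831; I=11.611, D=e−e_prev=17.451; u=0·11.831+1/2·11.611+3/2·17.451=31.982; next y=1/5·(-9.831)+3/4·31.982=22.0203
n=5: y=22.0203, sp=2, e=sp−y=-20.0203; I=-8.4093, D=e−e_prev=-31.8513; u=0·(-20.0203)+1/2·(-8.4093)+3/2·(-31.8513)=-51.9816; next y=1/5·22.0203+3/4·(-51.9816)=-34.58214
n=6: y=-34.58214, sp=2, e=sp−y=36.58214; I=28.17284, D=e−e_prev=56.60244; u=0·36.58214+1/2·28.17284+3/2·56.60244=98.99008; next y=1/5·(-34.58214)+3/4·98.99008=67.326132
n=7: y=67.326132, sp=2, e=sp−y=-65.326132; I=-37.153292, D=e−e_prev=-101.908272; u=0·(-65.326132)+1/2·(-37.153292)+3/2·(-101.908272)=-171.439054; next y=1/5·67.326132+3/4·(-171.439054)≈-115.114064
n=8: y≈-115.114064, sp=2, e=sp−y≈117.114064; I≈79.960772, D=e−e_prev≈182.440196; u=0·117.114064+1/2·79.960772+3/2·182.440196≈313.640680; next y=1/5·(-115.114064)+3/4·313.640680≈212.207697
n=9: y≈212.207697, sp=2, e=sp−y≈-210.207697; I≈-130.246925, D=e−e_prev≈-327.321761; u=0·(-210.207697)+1/2·(-130.246925)+3/2·(-327.321761)≈-556.106105; next y=1/5·212.207697+3/4·(-556.106105)≈-374.638039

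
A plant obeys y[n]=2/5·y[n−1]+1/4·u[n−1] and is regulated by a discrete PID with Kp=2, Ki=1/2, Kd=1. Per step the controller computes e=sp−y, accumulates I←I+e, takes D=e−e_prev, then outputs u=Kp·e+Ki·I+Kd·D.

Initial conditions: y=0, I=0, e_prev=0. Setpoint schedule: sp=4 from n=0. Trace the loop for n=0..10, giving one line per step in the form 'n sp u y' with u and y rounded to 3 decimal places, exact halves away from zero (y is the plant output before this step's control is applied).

(exact arithmetic carried between steps; '≈' marks a value shown rounded to 6 d.p. or computed from one; I and e_prev carry over from the previous line; the table rounds u and y to 3 d.p., halves away from zero)
n=0: y=0, sp=4, e=sp−y=4; I=4, D=e−e_prev=4; u=2·4+1/2·4+1·4=14; next y=2/5·0+1/4·14=3.5
n=1: y=3.5, sp=4, e=sp−y=0.5; I=4.5, D=e−e_prev=-3.5; u=2·0.5+1/2·4.5+1·(-3.5)=-0.25; next y=2/5·3.5+1/4·(-0.25)=1.3375
n=2: y=1.3375, sp=4, e=sp−y=2.6625; I=7.1625, D=e−e_prev=2.1625; u=2·2.6625+1/2·7.1625+1·2.1625=11.06875; next y=2/5·1.3375+1/4·11.06875≈3.302188
n=3: y≈3.302188, sp=4, e=sp−y≈0.697813; I≈7.860313, D=e−e_prev≈-1.964688; u=2·0.697813+1/2·7.860313+1·(-1.964688)≈3.361094; next y=2/5·3.302188+1/4·3.361094≈2.161148
n=4: y≈2.161148, sp=4, e=sp−y≈1.838852; I≈9.699164, D=e−e_prev≈1.141039; u=2·1.838852+1/2·9.699164+1·1.141039≈9.668324; next y=2/5·2.161148+1/4·9.668324≈3.281540
n=5: y≈3.281540, sp=4, e=sp−y≈0.718460; I≈10.417624, D=e−e_prev≈-1.120392; u=2·0.718460+1/2·10.417624+1·(-1.120392)≈5.525339; next y=2/5·3.281540+1/4·5.525339≈2.693951
n=6: y≈2.693951, sp=4, e=sp−y≈1.306049; I≈11.723673, D=e−e_prev≈0.587590; u=2·1.306049+1/2·11.723673+1·0.587590≈9.061524; next y=2/5·2.693951+1/4·9.061524≈3.342961
n=7: y≈3.342961, sp=4, e=sp−y≈0.657039; I≈12.380711, D=e−e_prev≈-0.649010; u=2·0.657039+1/2·12.380711+1·(-0.649010)≈6.855422; next y=2/5·3.342961+1/4·6.855422≈3.051040
n=8: y≈3.051040, sp=4, e=sp−y≈0.948960; I≈13.329671, D=e−e_prev≈0.291921; u=2·0.948960+1/2·13.329671+1·0.291921≈8.854676; next y=2/5·3.051040+1/4·8.854676≈3.434085
n=9: y≈3.434085, sp=4, e=sp−y≈0.565915; I≈13.895586, D=e−e_prev≈-0.383045; u=2·0.565915+1/2·13.895586+1·(-0.383045)≈7.696578; next y=2/5·3.434085+1/4·7.696578≈3.297778
n=10: y≈3.297778, sp=4, e=sp−y≈0.702222; I≈14.597808, D=e−e_prev≈0.136307; u=2·0.702222+1/2·14.597808+1·0.136307≈8.839654; next y=2/5·3.297778+1/4·8.839654≈3.529025

0 4 14.000 0.000
1 4 -0.250 3.500
2 4 11.069 1.338
3 4 3.361 3.302
4 4 9.668 2.161
5 4 5.525 3.282
6 4 9.062 2.694
7 4 6.855 3.343
8 4 8.855 3.051
9 4 7.697 3.434
10 4 8.840 3.298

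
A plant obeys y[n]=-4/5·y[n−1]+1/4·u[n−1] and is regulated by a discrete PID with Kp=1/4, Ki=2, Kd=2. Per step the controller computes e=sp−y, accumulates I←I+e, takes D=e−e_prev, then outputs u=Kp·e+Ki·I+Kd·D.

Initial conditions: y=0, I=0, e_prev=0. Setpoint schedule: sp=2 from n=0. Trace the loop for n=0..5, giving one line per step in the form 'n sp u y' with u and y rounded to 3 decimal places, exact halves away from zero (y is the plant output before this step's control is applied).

(exact arithmetic carried between steps; '≈' marks a value shown rounded to 6 d.p. or computed from one; I and e_prev carry over from the previous line; the table rounds u and y to 3 d.p., halves away from zero)
n=0: y=0, sp=2, e=sp−y=2; I=2, D=e−e_prev=2; u=1/4·2+2·2+2·2=8.5; next y=-4/5·0+1/4·8.5=2.125
n=1: y=2.125, sp=2, e=sp−y=-0.125; I=1.875, D=e−e_prev=-2.125; u=1/4·(-0.125)+2·1.875+2·(-2.125)=-0.53125; next y=-4/5·2.125+1/4·(-0.53125)≈-1.832813
n=2: y≈-1.832813, sp=2, e=sp−y≈3.832813; I≈5.707813, D=e−e_prev≈3.957813; u=1/4·3.832813+2·5.707813+2·3.957813≈20.289453; next y=-4/5·(-1.832813)+1/4·20.289453≈6.538613
n=3: y≈6.538613, sp=2, e=sp−y≈-4.538613; I≈1.169199, D=e−e_prev≈-8.371426; u=1/4·(-4.538613)+2·1.169199+2·(-8.371426)≈-15.539106; next y=-4/5·6.538613+1/4·(-15.539106)≈-9.115667
n=4: y≈-9.115667, sp=2, e=sp−y≈11.115667; I≈12.284866, D=e−e_prev≈15.654281; u=1/4·11.115667+2·12.284866+2·15.654281≈58.657211; next y=-4/5·(-9.115667)+1/4·58.657211≈21.956836
n=5: y≈21.956836, sp=2, e=sp−y≈-19.956836; I≈-7.671970, D=e−e_prev≈-31.072504; u=1/4·(-19.956836)+2·(-7.671970)+2·(-31.072504)≈-82.478157; next y=-4/5·21.956836+1/4·(-82.478157)≈-38.185008

0 2 8.500 0.000
1 2 -0.531 2.125
2 2 20.289 -1.833
3 2 -15.539 6.539
4 2 58.657 -9.116
5 2 -82.478 21.957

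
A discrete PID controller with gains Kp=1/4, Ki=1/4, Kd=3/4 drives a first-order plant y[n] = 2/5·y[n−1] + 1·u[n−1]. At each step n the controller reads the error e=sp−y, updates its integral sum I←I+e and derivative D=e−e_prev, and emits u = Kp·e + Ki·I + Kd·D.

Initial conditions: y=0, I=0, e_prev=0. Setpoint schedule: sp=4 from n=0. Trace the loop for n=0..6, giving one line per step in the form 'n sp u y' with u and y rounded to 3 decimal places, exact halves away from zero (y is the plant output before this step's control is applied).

0 4 5.000 0.000
1 4 -3.250 5.000
2 4 8.063 -1.250
3 4 -6.328 7.563
4 4 12.973 -3.303
5 4 -12.044 11.651
6 4 21.053 -7.383

(exact arithmetic carried between steps; '≈' marks a value shown rounded to 6 d.p. or computed from one; I and e_prev carry over from the previous line; the table rounds u and y to 3 d.p., halves away from zero)
n=0: y=0, sp=4, e=sp−y=4; I=4, D=e−e_prev=4; u=1/4·4+1/4·4+3/4·4=5; next y=2/5·0+1·5=5
n=1: y=5, sp=4, e=sp−y=-1; I=3, D=e−e_prev=-5; u=1/4·(-1)+1/4·3+3/4·(-5)=-3.25; next y=2/5·5+1·(-3.25)=-1.25
n=2: y=-1.25, sp=4, e=sp−y=5.25; I=8.25, D=e−e_prev=6.25; u=1/4·5.25+1/4·8.25+3/4·6.25=8.0625; next y=2/5·(-1.25)+1·8.0625=7.5625
n=3: y=7.5625, sp=4, e=sp−y=-3.5625; I=4.6875, D=e−e_prev=-8.8125; u=1/4·(-3.5625)+1/4·4.6875+3/4·(-8.8125)=-6.328125; next y=2/5·7.5625+1·(-6.328125)=-3.303125
n=4: y=-3.303125, sp=4, e=sp−y=7.303125; I=11.990625, D=e−e_prev=10.865625; u=1/4·7.303125+1/4·11.990625+3/4·10.865625≈12.972656; next y=2/5·(-3.303125)+1·12.972656≈11.651406
n=5: y≈11.651406, sp=4, e=sp−y≈-7.651406; I≈4.339219, D=e−e_prev≈-14.954531; u=1/4·(-7.651406)+1/4·4.339219+3/4·(-14.954531)≈-12.043945; next y=2/5·11.651406+1·(-12.043945)≈-7.383383
n=6: y≈-7.383383, sp=4, e=sp−y≈11.383383; I≈15.722602, D=e−e_prev≈19.034789; u=1/4·11.383383+1/4·15.722602+3/4·19.034789≈21.052588; next y=2/5·(-7.383383)+1·21.052588≈18.099235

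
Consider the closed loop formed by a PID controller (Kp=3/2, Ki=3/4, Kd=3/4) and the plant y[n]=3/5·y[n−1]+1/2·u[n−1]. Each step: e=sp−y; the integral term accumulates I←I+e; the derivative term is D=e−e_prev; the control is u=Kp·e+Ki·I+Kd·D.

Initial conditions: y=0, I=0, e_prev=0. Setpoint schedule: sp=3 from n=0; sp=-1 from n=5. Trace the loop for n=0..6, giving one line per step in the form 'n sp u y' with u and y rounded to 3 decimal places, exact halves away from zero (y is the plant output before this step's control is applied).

(exact arithmetic carried between steps; '≈' marks a value shown rounded to 6 d.p. or computed from one; I and e_prev carry over from the previous line; the table rounds u and y to 3 d.p., halves away from zero)
n=0: y=0, sp=3, e=sp−y=3; I=3, D=e−e_prev=3; u=3/2·3+3/4·3+3/4·3=9; next y=3/5·0+1/2·9=4.5
n=1: y=4.5, sp=3, e=sp−y=-1.5; I=1.5, D=e−e_prev=-4.5; u=3/2·(-1.5)+3/4·1.5+3/4·(-4.5)=-4.5; next y=3/5·4.5+1/2·(-4.5)=0.45
n=2: y=0.45, sp=3, e=sp−y=2.55; I=4.05, D=e−e_prev=4.05; u=3/2·2.55+3/4·4.05+3/4·4.05=9.9; next y=3/5·0.45+1/2·9.9=5.22
n=3: y=5.22, sp=3, e=sp−y=-2.22; I=1.83, D=e−e_prev=-4.77; u=3/2·(-2.22)+3/4·1.83+3/4·(-4.77)=-5.535; next y=3/5·5.22+1/2·(-5.535)=0.3645
n=4: y=0.3645, sp=3, e=sp−y=2.6355; I=4.4655, D=e−e_prev=4.8555; u=3/2·2.6355+3/4·4.4655+3/4·4.8555=10.944; next y=3/5·0.3645+1/2·10.944=5.6907
n=5: y=5.6907, sp=-1, e=sp−y=-6.6907; I=-2.2252, D=e−e_prev=-9.3262; u=3/2·(-6.6907)+3/4·(-2.2252)+3/4·(-9.3262)=-18.6996; next y=3/5·5.6907+1/2·(-18.6996)=-5.93538
n=6: y=-5.93538, sp=-1, e=sp−y=4.93538; I=2.71018, D=e−e_prev=11.62608; u=3/2·4.93538+3/4·2.71018+3/4·11.62608=18.155265; next y=3/5·(-5.93538)+1/2·18.155265≈5.516405

0 3 9.000 0.000
1 3 -4.500 4.500
2 3 9.900 0.450
3 3 -5.535 5.220
4 3 10.944 0.365
5 -1 -18.700 5.691
6 -1 18.155 -5.935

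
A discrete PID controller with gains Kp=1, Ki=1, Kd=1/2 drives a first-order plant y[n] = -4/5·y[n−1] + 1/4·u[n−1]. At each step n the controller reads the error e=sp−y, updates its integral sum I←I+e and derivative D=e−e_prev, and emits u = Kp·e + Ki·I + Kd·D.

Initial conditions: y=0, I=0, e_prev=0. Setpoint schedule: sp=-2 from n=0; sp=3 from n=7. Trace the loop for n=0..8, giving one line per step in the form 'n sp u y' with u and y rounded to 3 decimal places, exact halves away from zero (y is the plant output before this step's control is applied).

(exact arithmetic carried between steps; '≈' marks a value shown rounded to 6 d.p. or computed from one; I and e_prev carry over from the previous line; the table rounds u and y to 3 d.p., halves away from zero)
n=0: y=0, sp=-2, e=sp−y=-2; I=-2, D=e−e_prev=-2; u=1·(-2)+1·(-2)+1/2·(-2)=-5; next y=-4/5·0+1/4·(-5)=-1.25
n=1: y=-1.25, sp=-2, e=sp−y=-0.75; I=-2.75, D=e−e_prev=1.25; u=1·(-0.75)+1·(-2.75)+1/2·1.25=-2.875; next y=-4/5·(-1.25)+1/4·(-2.875)=0.28125
n=2: y=0.28125, sp=-2, e=sp−y=-2.28125; I=-5.03125, D=e−e_prev=-1.53125; u=1·(-2.28125)+1·(-5.03125)+1/2·(-1.53125)=-8.078125; next y=-4/5·0.28125+1/4·(-8.078125)≈-2.244531
n=3: y≈-2.244531, sp=-2, e=sp−y≈0.244531; I≈-4.786719, D=e−e_prev≈2.525781; u=1·0.244531+1·(-4.786719)+1/2·2.525781≈-3.279297; next y=-4/5·(-2.244531)+1/4·(-3.279297)≈0.975801
n=4: y≈0.975801, sp=-2, e=sp−y≈-2.975801; I≈-7.762520, D=e−e_prev≈-3.220332; u=1·(-2.975801)+1·(-7.762520)+1/2·(-3.220332)≈-12.348486; next y=-4/5·0.975801+1/4·(-12.348486)≈-3.867762
n=5: y≈-3.867762, sp=-2, e=sp−y≈1.867762; I≈-5.894757, D=e−e_prev≈4.843563; u=1·1.867762+1·(-5.894757)+1/2·4.843563≈-1.605214; next y=-4/5·(-3.867762)+1/4·(-1.605214)≈2.692906
n=6: y≈2.692906, sp=-2, e=sp−y≈-4.692906; I≈-10.587664, D=e−e_prev≈-6.560669; u=1·(-4.692906)+1·(-10.587664)+1/2·(-6.560669)≈-18.560904; next y=-4/5·2.692906+1/4·(-18.560904)≈-6.794551
n=7: y≈-6.794551, sp=3, e=sp−y≈9.794551; I≈-0.793113, D=e−e_prev≈14.487458; u=1·9.794551+1·(-0.793113)+1/2·14.487458≈16.245167; next y=-4/5·(-6.794551)+1/4·16.245167≈9.496933
n=8: y≈9.496933, sp=3, e=sp−y≈-6.496933; I≈-7.290045, D=e−e_prev≈-16.291484; u=1·(-6.496933)+1·(-7.290045)+1/2·(-16.291484)≈-21.932720; next y=-4/5·9.496933+1/4·(-21.932720)≈-13.080726

0 -2 -5.000 0.000
1 -2 -2.875 -1.250
2 -2 -8.078 0.281
3 -2 -3.279 -2.245
4 -2 -12.348 0.976
5 -2 -1.605 -3.868
6 -2 -18.561 2.693
7 3 16.245 -6.795
8 3 -21.933 9.497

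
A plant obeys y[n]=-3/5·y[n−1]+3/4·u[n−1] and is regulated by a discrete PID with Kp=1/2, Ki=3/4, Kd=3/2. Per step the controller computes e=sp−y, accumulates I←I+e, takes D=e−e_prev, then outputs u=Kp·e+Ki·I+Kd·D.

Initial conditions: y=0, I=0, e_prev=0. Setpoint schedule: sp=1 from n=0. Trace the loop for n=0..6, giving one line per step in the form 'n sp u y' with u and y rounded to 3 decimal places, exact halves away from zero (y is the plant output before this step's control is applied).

(exact arithmetic carried between steps; '≈' marks a value shown rounded to 6 d.p. or computed from one; I and e_prev carry over from the previous line; the table rounds u and y to 3 d.p., halves away from zero)
n=0: y=0, sp=1, e=sp−y=1; I=1, D=e−e_prev=1; u=1/2·1+3/4·1+3/2·1=2.75; next y=-3/5·0+3/4·2.75=2.0625
n=1: y=2.0625, sp=1, e=sp−y=-1.0625; I=-0.0625, D=e−e_prev=-2.0625; u=1/2·(-1.0625)+3/4·(-0.0625)+3/2·(-2.0625)=-3.671875; next y=-3/5·2.0625+3/4·(-3.671875)≈-3.991406
n=2: y≈-3.991406, sp=1, e=sp−y≈4.991406; I≈4.928906, D=e−e_prev≈6.053906; u=1/2·4.991406+3/4·4.928906+3/2·6.053906≈15.273242; next y=-3/5·(-3.991406)+3/4·15.273242≈13.849775
n=3: y≈13.849775, sp=1, e=sp−y≈-12.849775; I≈-7.920869, D=e−e_prev≈-17.841182; u=1/2·(-12.849775)+3/4·(-7.920869)+3/2·(-17.841182)≈-39.127312; next y=-3/5·13.849775+3/4·(-39.127312)≈-37.655349
n=4: y≈-37.655349, sp=1, e=sp−y≈38.655349; I≈30.734480, D=e−e_prev≈51.505125; u=1/2·38.655349+3/4·30.734480+3/2·51.505125≈119.636222; next y=-3/5·(-37.655349)+3/4·119.636222≈112.320376
n=5: y≈112.320376, sp=1, e=sp−y≈-111.320376; I≈-80.585896, D=e−e_prev≈-149.975725; u=1/2·(-111.320376)+3/4·(-80.585896)+3/2·(-149.975725)≈-341.063197; next y=-3/5·112.320376+3/4·(-341.063197)≈-323.189623
n=6: y≈-323.189623, sp=1, e=sp−y≈324.189623; I≈243.603728, D=e−e_prev≈435.509999; u=1/2·324.189623+3/4·243.603728+3/2·435.509999≈998.062606; next y=-3/5·(-323.189623)+3/4·998.062606≈942.460729

0 1 2.750 0.000
1 1 -3.672 2.063
2 1 15.273 -3.991
3 1 -39.127 13.850
4 1 119.636 -37.655
5 1 -341.063 112.320
6 1 998.063 -323.190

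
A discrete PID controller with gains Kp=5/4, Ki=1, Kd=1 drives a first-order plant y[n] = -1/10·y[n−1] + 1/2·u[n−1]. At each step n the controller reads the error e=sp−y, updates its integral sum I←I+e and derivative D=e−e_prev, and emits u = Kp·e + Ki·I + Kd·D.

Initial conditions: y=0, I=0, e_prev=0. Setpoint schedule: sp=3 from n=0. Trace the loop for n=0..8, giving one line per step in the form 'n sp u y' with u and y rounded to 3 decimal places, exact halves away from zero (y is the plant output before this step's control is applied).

0 3 9.750 0.000
1 3 -6.094 4.875
2 3 24.237 -3.534
3 3 -29.658 12.472
4 3 69.658 -16.076
5 3 -110.481 36.436
6 3 218.387 -58.884
7 3 -380.438 115.082
8 3 711.076 -201.727

(exact arithmetic carried between steps; '≈' marks a value shown rounded to 6 d.p. or computed from one; I and e_prev carry over from the previous line; the table rounds u and y to 3 d.p., halves away from zero)
n=0: y=0, sp=3, e=sp−y=3; I=3, D=e−e_prev=3; u=5/4·3+1·3+1·3=9.75; next y=-1/10·0+1/2·9.75=4.875
n=1: y=4.875, sp=3, e=sp−y=-1.875; I=1.125, D=e−e_prev=-4.875; u=5/4·(-1.875)+1·1.125+1·(-4.875)=-6.09375; next y=-1/10·4.875+1/2·(-6.09375)=-3.534375
n=2: y=-3.534375, sp=3, e=sp−y=6.534375; I=7.659375, D=e−e_prev=8.409375; u=5/4·6.534375+1·7.659375+1·8.409375≈24.236719; next y=-1/10·(-3.534375)+1/2·24.236719≈12.471797
n=3: y≈12.471797, sp=3, e=sp−y≈-9.471797; I≈-1.812422, D=e−e_prev≈-16.006172; u=5/4·(-9.471797)+1·(-1.812422)+1·(-16.006172)≈-29.658340; next y=-1/10·12.471797+1/2·(-29.658340)≈-16.076350
n=4: y≈-16.076350, sp=3, e=sp−y≈19.076350; I≈17.263928, D=e−e_prev≈28.548146; u=5/4·19.076350+1·17.263928+1·28.548146≈69.657511; next y=-1/10·(-16.076350)+1/2·69.657511≈36.436391
n=5: y≈36.436391, sp=3, e=sp−y≈-33.436391; I≈-16.172463, D=e−e_prev≈-52.512740; u=5/4·(-33.436391)+1·(-16.172463)+1·(-52.512740)≈-110.480691; next y=-1/10·36.436391+1/2·(-110.480691)≈-58.883985
n=6: y≈-58.883985, sp=3, e=sp−y≈61.883985; I≈45.711522, D=e−e_prev≈95.320375; u=5/4·61.883985+1·45.711522+1·95.320375≈218.386878; next y=-1/10·(-58.883985)+1/2·218.386878≈115.081837
n=7: y≈115.081837, sp=3, e=sp−y≈-112.081837; I≈-66.370316, D=e−e_prev≈-173.965822; u=5/4·(-112.081837)+1·(-66.370316)+1·(-173.965822)≈-380.438435; next y=-1/10·115.081837+1/2·(-380.438435)≈-201.727401
n=8: y≈-201.727401, sp=3, e=sp−y≈204.727401; I≈138.357085, D=e−e_prev≈316.809238; u=5/4·204.727401+1·138.357085+1·316.809238≈711.075575; next y=-1/10·(-201.727401)+1/2·711.075575≈375.710528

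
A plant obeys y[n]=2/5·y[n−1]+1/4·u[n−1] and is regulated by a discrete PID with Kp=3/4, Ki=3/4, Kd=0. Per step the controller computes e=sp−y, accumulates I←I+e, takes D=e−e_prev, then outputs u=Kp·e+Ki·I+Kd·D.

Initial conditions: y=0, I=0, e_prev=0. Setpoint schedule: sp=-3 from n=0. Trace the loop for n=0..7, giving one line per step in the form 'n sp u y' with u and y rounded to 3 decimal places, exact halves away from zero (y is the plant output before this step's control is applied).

0 -3 -4.500 0.000
1 -3 -5.063 -1.125
2 -3 -5.583 -1.716
3 -3 -5.997 -2.082
4 -3 -6.310 -2.332
5 -3 -6.544 -2.510
6 -3 -6.716 -2.640
7 -3 -6.844 -2.735

(exact arithmetic carried between steps; '≈' marks a value shown rounded to 6 d.p. or computed from one; I and e_prev carry over from the previous line; the table rounds u and y to 3 d.p., halves away from zero)
n=0: y=0, sp=-3, e=sp−y=-3; I=-3, D=e−e_prev=-3; u=3/4·(-3)+3/4·(-3)+0·(-3)=-4.5; next y=2/5·0+1/4·(-4.5)=-1.125
n=1: y=-1.125, sp=-3, e=sp−y=-1.875; I=-4.875, D=e−e_prev=1.125; u=3/4·(-1.875)+3/4·(-4.875)+0·1.125=-5.0625; next y=2/5·(-1.125)+1/4·(-5.0625)=-1.715625
n=2: y=-1.715625, sp=-3, e=sp−y=-1.284375; I=-6.159375, D=e−e_prev=0.590625; u=3/4·(-1.284375)+3/4·(-6.159375)+0·0.590625≈-5.582813; next y=2/5·(-1.715625)+1/4·(-5.582813)≈-2.081953
n=3: y≈-2.081953, sp=-3, e=sp−y≈-0.918047; I≈-7.077422, D=e−e_prev≈0.366328; u=3/4·(-0.918047)+3/4·(-7.077422)+0·0.366328≈-5.996602; next y=2/5·(-2.081953)+1/4·(-5.996602)≈-2.331932
n=4: y≈-2.331932, sp=-3, e=sp−y≈-0.668068; I≈-7.745490, D=e−e_prev≈0.249979; u=3/4·(-0.668068)+3/4·(-7.745490)+0·0.249979≈-6.310169; next y=2/5·(-2.331932)+1/4·(-6.310169)≈-2.510315
n=5: y≈-2.510315, sp=-3, e=sp−y≈-0.489685; I≈-8.235175, D=e−e_prev≈0.178383; u=3/4·(-0.489685)+3/4·(-8.235175)+0·0.178383≈-6.543645; next y=2/5·(-2.510315)+1/4·(-6.543645)≈-2.640037
n=6: y≈-2.640037, sp=-3, e=sp−y≈-0.359963; I≈-8.595138, D=e−e_prev≈0.129722; u=3/4·(-0.359963)+3/4·(-8.595138)+0·0.129722≈-6.716326; next y=2/5·(-2.640037)+1/4·(-6.716326)≈-2.735096
n=7: y≈-2.735096, sp=-3, e=sp−y≈-0.264904; I≈-8.860042, D=e−e_prev≈0.095059; u=3/4·(-0.264904)+3/4·(-8.860042)+0·0.095059≈-6.843709; next y=2/5·(-2.735096)+1/4·(-6.843709)≈-2.804966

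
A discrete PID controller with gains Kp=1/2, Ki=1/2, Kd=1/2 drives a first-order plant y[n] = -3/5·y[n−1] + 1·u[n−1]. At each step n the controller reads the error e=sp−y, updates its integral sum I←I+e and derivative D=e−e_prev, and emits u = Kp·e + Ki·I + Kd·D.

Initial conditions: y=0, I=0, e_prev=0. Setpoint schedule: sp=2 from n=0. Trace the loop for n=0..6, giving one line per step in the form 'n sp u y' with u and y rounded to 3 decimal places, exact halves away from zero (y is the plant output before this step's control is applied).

0 2 3.000 0.000
1 2 -1.500 3.000
2 2 8.950 -3.300
3 2 -12.895 10.930
4 2 35.330 -19.453
5 2 -68.817 47.001
6 2 157.938 -97.018

(exact arithmetic carried between steps; '≈' marks a value shown rounded to 6 d.p. or computed from one; I and e_prev carry over from the previous line; the table rounds u and y to 3 d.p., halves away from zero)
n=0: y=0, sp=2, e=sp−y=2; I=2, D=e−e_prev=2; u=1/2·2+1/2·2+1/2·2=3; next y=-3/5·0+1·3=3
n=1: y=3, sp=2, e=sp−y=-1; I=1, D=e−e_prev=-3; u=1/2·(-1)+1/2·1+1/2·(-3)=-1.5; next y=-3/5·3+1·(-1.5)=-3.3
n=2: y=-3.3, sp=2, e=sp−y=5.3; I=6.3, D=e−e_prev=6.3; u=1/2·5.3+1/2·6.3+1/2·6.3=8.95; next y=-3/5·(-3.3)+1·8.95=10.93
n=3: y=10.93, sp=2, e=sp−y=-8.93; I=-2.63, D=e−e_prev=-14.23; u=1/2·(-8.93)+1/2·(-2.63)+1/2·(-14.23)=-12.895; next y=-3/5·10.93+1·(-12.895)=-19.453
n=4: y=-19.453, sp=2, e=sp−y=21.453; I=18.823, D=e−e_prev=30.383; u=1/2·21.453+1/2·18.823+1/2·30.383=35.3295; next y=-3/5·(-19.453)+1·35.3295=47.0013
n=5: y=47.0013, sp=2, e=sp−y=-45.0013; I=-26.1783, D=e−e_prev=-66.4543; u=1/2·(-45.0013)+1/2·(-26.1783)+1/2·(-66.4543)=-68.81695; next y=-3/5·47.0013+1·(-68.81695)=-97.01773
n=6: y=-97.01773, sp=2, e=sp−y=99.01773; I=72.83943, D=e−e_prev=144.01903; u=1/2·99.01773+1/2·72.83943+1/2·144.01903=157.938095; next y=-3/5·(-97.01773)+1·157.938095=216.148733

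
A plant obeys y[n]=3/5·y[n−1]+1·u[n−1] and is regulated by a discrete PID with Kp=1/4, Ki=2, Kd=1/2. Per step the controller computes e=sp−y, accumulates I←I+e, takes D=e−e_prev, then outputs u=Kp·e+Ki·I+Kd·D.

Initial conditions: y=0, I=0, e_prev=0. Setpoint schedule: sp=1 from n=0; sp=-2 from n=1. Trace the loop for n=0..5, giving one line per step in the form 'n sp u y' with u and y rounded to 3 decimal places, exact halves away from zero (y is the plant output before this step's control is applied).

(exact arithmetic carried between steps; '≈' marks a value shown rounded to 6 d.p. or computed from one; I and e_prev carry over from the previous line; the table rounds u and y to 3 d.p., halves away from zero)
n=0: y=0, sp=1, e=sp−y=1; I=1, D=e−e_prev=1; u=1/4·1+2·1+1/2·1=2.75; next y=3/5·0+1·2.75=2.75
n=1: y=2.75, sp=-2, e=sp−y=-4.75; I=-3.75, D=e−e_prev=-5.75; u=1/4·(-4.75)+2·(-3.75)+1/2·(-5.75)=-11.5625; next y=3/5·2.75+1·(-11.5625)=-9.9125
n=2: y=-9.9125, sp=-2, e=sp−y=7.9125; I=4.1625, D=e−e_prev=12.6625; u=1/4·7.9125+2·4.1625+1/2·12.6625=16.634375; next y=3/5·(-9.9125)+1·16.634375=10.686875
n=3: y=10.686875, sp=-2, e=sp−y=-12.686875; I=-8.524375, D=e−e_prev=-20.599375; u=1/4·(-12.686875)+2·(-8.524375)+1/2·(-20.599375)≈-30.520156; next y=3/5·10.686875+1·(-30.520156)≈-24.108031
n=4: y≈-24.108031, sp=-2, e=sp−y≈22.108031; I≈13.583656, D=e−e_prev≈34.794906; u=1/4·22.108031+2·13.583656+1/2·34.794906≈50.091773; next y=3/5·(-24.108031)+1·50.091773≈35.626955
n=5: y≈35.626955, sp=-2, e=sp−y≈-37.626955; I≈-24.043298, D=e−e_prev≈-59.734986; u=1/4·(-37.626955)+2·(-24.043298)+1/2·(-59.734986)≈-87.360829; next y=3/5·35.626955+1·(-87.360829)≈-65.984656

0 1 2.750 0.000
1 -2 -11.563 2.750
2 -2 16.634 -9.913
3 -2 -30.520 10.687
4 -2 50.092 -24.108
5 -2 -87.361 35.627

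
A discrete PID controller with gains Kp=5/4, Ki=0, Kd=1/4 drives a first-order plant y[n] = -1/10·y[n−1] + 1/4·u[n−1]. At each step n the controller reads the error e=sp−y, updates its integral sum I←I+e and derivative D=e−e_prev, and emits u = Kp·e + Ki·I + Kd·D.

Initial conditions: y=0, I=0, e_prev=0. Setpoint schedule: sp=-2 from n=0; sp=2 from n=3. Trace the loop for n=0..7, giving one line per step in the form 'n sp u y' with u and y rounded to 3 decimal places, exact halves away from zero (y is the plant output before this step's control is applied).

0 -2 -3.000 0.000
1 -2 -1.375 -0.750
2 -2 -2.284 -0.269
3 2 4.249 -0.544
4 2 0.689 1.117
5 2 2.688 0.061
6 2 1.516 0.666
7 2 2.198 0.312

(exact arithmetic carried between steps; '≈' marks a value shown rounded to 6 d.p. or computed from one; I and e_prev carry over from the previous line; the table rounds u and y to 3 d.p., halves away from zero)
n=0: y=0, sp=-2, e=sp−y=-2; I=-2, D=e−e_prev=-2; u=5/4·(-2)+0·(-2)+1/4·(-2)=-3; next y=-1/10·0+1/4·(-3)=-0.75
n=1: y=-0.75, sp=-2, e=sp−y=-1.25; I=-3.25, D=e−e_prev=0.75; u=5/4·(-1.25)+0·(-3.25)+1/4·0.75=-1.375; next y=-1/10·(-0.75)+1/4·(-1.375)=-0.26875
n=2: y=-0.26875, sp=-2, e=sp−y=-1.73125; I=-4.98125, D=e−e_prev=-0.48125; u=5/4·(-1.73125)+0·(-4.98125)+1/4·(-0.48125)=-2.284375; next y=-1/10·(-0.26875)+1/4·(-2.284375)≈-0.544219
n=3: y≈-0.544219, sp=2, e=sp−y≈2.544219; I≈-2.437031, D=e−e_prev≈4.275469; u=5/4·2.544219+0·(-2.437031)+1/4·4.275469≈4.249141; next y=-1/10·(-0.544219)+1/4·4.249141≈1.116707
n=4: y≈1.116707, sp=2, e=sp−y≈0.883293; I≈-1.553738, D=e−e_prev≈-1.660926; u=5/4·0.883293+0·(-1.553738)+1/4·(-1.660926)≈0.688885; next y=-1/10·1.116707+1/4·0.688885≈0.060550
n=5: y≈0.060550, sp=2, e=sp−y≈1.939450; I≈0.385711, D=e−e_prev≈1.056157; u=5/4·1.939450+0·0.385711+1/4·1.056157≈2.688351; next y=-1/10·0.060550+1/4·2.688351≈0.666033
n=6: y≈0.666033, sp=2, e=sp−y≈1.333967; I≈1.719679, D=e−e_prev≈-0.605482; u=5/4·1.333967+0·1.719679+1/4·(-0.605482)≈1.516089; next y=-1/10·0.666033+1/4·1.516089≈0.312419
n=7: y≈0.312419, sp=2, e=sp−y≈1.687581; I≈3.407260, D=e−e_prev≈0.353614; u=5/4·1.687581+0·3.407260+1/4·0.353614≈2.197880; next y=-1/10·0.312419+1/4·2.197880≈0.518228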